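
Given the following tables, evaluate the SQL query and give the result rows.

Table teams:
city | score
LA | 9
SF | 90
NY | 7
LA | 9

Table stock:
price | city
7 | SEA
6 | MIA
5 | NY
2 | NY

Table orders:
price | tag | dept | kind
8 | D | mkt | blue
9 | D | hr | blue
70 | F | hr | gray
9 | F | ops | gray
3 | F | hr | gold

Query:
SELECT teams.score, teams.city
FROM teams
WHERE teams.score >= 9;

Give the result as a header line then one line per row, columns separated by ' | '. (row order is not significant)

After WHERE (3 rows):
teams.city | teams.score
LA | 9
SF | 90
LA | 9
After SELECT (3 rows):
teams.score | teams.city
9 | LA
90 | SF
9 | LA

== RESULT ==
teams.score | teams.city
9 | LA
90 | SF
9 | LA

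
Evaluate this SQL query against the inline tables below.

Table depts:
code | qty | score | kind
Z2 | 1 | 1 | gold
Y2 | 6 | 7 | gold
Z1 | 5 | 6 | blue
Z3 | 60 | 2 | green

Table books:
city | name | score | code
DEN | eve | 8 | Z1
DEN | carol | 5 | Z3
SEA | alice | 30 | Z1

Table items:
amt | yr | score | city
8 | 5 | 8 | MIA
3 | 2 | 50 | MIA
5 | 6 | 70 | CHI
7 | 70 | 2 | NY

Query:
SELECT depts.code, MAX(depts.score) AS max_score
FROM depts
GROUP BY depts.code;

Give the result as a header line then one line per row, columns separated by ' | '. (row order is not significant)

== RESULT ==
depts.code | max_score
Z2 | 1
Y2 | 7
Z1 | 6
Z3 | 2

Derivation:
After GROUP BY (4 rows):
depts.code | max_score
Z2 | 1
Y2 | 7
Z1 | 6
Z3 | 2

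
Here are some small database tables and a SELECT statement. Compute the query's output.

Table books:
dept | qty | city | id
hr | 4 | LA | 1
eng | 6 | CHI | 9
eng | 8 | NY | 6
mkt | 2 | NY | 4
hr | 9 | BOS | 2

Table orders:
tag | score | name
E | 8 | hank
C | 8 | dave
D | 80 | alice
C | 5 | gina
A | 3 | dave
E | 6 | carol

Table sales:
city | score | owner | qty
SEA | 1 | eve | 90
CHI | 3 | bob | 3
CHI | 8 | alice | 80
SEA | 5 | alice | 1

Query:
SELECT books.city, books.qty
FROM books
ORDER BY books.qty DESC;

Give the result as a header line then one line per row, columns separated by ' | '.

After SELECT (5 rows):
books.city | books.qty
LA | 4
CHI | 6
NY | 8
NY | 2
BOS | 9
After ORDER BY (5 rows):
books.city | books.qty
BOS | 9
NY | 8
CHI | 6
LA | 4
NY | 2

== RESULT ==
books.city | books.qty
BOS | 9
NY | 8
CHI | 6
LA | 4
NY | 2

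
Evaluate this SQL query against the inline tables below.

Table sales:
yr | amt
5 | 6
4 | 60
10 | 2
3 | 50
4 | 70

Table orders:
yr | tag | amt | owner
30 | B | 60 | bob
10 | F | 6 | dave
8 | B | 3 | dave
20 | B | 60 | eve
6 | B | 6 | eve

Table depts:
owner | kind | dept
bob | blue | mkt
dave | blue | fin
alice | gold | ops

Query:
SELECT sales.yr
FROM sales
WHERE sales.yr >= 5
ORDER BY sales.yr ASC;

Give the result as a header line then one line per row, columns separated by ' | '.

After WHERE (2 rows):
sales.yr | sales.amt
5 | 6
10 | 2
After SELECT (2 rows):
sales.yr
5
10
After ORDER BY (2 rows):
sales.yr
5
10

== RESULT ==
sales.yr
5
10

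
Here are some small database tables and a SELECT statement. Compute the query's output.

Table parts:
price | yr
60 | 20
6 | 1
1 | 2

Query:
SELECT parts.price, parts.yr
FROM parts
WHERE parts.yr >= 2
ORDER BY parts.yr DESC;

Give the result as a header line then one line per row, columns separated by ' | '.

After WHERE (2 rows):
parts.price | parts.yr
60 | 20
1 | 2
After SELECT (2 rows):
parts.price | parts.yr
60 | 20
1 | 2
After ORDER BY (2 rows):
parts.price | parts.yr
60 | 20
1 | 2

== RESULT ==
parts.price | parts.yr
60 | 20
1 | 2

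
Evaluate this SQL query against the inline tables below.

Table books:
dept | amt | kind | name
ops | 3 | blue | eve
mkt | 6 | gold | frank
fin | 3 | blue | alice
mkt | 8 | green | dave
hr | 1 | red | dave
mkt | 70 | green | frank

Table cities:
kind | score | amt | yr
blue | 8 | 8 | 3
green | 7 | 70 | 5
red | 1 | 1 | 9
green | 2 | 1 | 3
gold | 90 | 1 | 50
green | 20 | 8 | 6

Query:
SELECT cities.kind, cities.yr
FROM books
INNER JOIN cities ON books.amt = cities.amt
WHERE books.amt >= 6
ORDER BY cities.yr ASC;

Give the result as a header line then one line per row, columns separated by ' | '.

After JOIN cities (6 rows):
books.dept | books.amt | books.kind | books.name | cities.kind | cities.score | cities.amt | cities.yr
mkt | 8 | green | dave | blue | 8 | 8 | 3
mkt | 8 | green | dave | green | 20 | 8 | 6
hr | 1 | red | dave | red | 1 | 1 | 9
hr | 1 | red | dave | green | 2 | 1 | 3
hr | 1 | red | dave | gold | 90 | 1 | 50
mkt | 70 | green | frank | green | 7 | 70 | 5
After WHERE (3 rows):
books.dept | books.amt | books.kind | books.name | cities.kind | cities.score | cities.amt | cities.yr
mkt | 8 | green | dave | blue | 8 | 8 | 3
mkt | 8 | green | dave | green | 20 | 8 | 6
mkt | 70 | green | frank | green | 7 | 70 | 5
After SELECT (3 rows):
cities.kind | cities.yr
blue | 3
green | 6
green | 5
After ORDER BY (3 rows):
cities.kind | cities.yr
blue | 3
green | 5
green | 6

== RESULT ==
cities.kind | cities.yr
blue | 3
green | 5
green | 6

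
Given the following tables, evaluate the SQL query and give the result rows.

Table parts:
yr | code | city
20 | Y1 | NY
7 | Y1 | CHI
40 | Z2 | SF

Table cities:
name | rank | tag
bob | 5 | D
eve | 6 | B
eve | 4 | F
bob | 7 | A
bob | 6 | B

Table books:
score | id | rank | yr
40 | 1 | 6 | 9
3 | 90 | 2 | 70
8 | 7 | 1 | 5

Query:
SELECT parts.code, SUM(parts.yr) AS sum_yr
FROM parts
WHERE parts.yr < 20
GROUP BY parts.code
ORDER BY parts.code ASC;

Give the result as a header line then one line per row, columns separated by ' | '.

After WHERE (1 rows):
parts.yr | parts.code | parts.city
7 | Y1 | CHI
After GROUP BY (1 rows):
parts.code | sum_yr
Y1 | 7
After ORDER BY (1 rows):
parts.code | sum_yr
Y1 | 7

== RESULT ==
parts.code | sum_yr
Y1 | 7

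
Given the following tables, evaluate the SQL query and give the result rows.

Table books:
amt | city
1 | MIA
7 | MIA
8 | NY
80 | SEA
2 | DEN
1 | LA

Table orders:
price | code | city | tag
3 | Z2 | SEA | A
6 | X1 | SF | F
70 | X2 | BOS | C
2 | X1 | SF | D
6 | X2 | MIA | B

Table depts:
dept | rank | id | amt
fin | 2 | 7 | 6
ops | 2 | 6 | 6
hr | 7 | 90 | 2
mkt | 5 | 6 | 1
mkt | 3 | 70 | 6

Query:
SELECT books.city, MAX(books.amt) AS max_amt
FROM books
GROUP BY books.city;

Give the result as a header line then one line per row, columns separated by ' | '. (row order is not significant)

After GROUP BY (5 rows):
books.city | max_amt
MIA | 7
NY | 8
SEA | 80
DEN | 2
LA | 1

== RESULT ==
books.city | max_amt
MIA | 7
NY | 8
SEA | 80
DEN | 2
LA | 1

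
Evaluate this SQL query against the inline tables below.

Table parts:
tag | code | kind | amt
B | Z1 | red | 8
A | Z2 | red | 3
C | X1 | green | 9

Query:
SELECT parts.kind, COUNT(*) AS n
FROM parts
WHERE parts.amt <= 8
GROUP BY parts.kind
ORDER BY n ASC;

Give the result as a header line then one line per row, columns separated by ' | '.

After WHERE (2 rows):
parts.tag | parts.code | parts.kind | parts.amt
B | Z1 | red | 8
A | Z2 | red | 3
After GROUP BY (1 rows):
parts.kind | n
red | 2
After ORDER BY (1 rows):
parts.kind | n
red | 2

== RESULT ==
parts.kind | n
red | 2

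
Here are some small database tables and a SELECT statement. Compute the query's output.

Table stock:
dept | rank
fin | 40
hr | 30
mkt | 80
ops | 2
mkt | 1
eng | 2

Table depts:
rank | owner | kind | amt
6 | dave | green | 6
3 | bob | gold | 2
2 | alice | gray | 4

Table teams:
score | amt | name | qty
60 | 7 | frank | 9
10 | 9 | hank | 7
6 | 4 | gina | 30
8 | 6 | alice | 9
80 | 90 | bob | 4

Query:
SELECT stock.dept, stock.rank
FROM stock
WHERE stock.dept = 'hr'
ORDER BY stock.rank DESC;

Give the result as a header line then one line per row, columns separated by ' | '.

== RESULT ==
stock.dept | stock.rank
hr | 30

Derivation:
After WHERE (1 rows):
stock.dept | stock.rank
hr | 30
After SELECT (1 rows):
stock.dept | stock.rank
hr | 30
After ORDER BY (1 rows):
stock.dept | stock.rank
hr | 30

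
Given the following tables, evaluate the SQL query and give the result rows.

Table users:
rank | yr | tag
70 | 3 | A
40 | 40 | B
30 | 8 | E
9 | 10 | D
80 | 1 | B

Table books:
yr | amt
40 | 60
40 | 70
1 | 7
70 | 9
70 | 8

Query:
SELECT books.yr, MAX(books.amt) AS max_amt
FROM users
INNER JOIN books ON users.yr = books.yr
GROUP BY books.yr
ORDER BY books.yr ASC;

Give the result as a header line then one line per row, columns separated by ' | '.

After JOIN books (3 rows):
users.rank | users.yr | users.tag | books.yr | books.amt
40 | 40 | B | 40 | 60
40 | 40 | B | 40 | 70
80 | 1 | B | 1 | 7
After GROUP BY (2 rows):
books.yr | max_amt
40 | 70
1 | 7
After ORDER BY (2 rows):
books.yr | max_amt
1 | 7
40 | 70

== RESULT ==
books.yr | max_amt
1 | 7
40 | 70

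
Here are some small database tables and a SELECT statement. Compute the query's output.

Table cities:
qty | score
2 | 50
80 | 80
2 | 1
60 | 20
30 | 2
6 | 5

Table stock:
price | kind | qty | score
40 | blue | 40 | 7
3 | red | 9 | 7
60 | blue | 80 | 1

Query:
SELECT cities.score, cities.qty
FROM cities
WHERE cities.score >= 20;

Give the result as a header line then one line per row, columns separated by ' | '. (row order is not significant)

After WHERE (3 rows):
cities.qty | cities.score
2 | 50
80 | 80
60 | 20
After SELECT (3 rows):
cities.score | cities.qty
50 | 2
80 | 80
20 | 60

== RESULT ==
cities.score | cities.qty
50 | 2
80 | 80
20 | 60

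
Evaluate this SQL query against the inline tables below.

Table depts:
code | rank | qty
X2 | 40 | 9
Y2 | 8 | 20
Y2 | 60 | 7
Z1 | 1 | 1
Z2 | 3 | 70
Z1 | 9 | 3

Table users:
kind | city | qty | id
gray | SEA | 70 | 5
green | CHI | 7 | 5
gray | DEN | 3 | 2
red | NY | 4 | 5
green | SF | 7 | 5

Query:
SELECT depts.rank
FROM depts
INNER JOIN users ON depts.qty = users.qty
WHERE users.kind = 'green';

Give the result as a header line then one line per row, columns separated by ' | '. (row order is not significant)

== RESULT ==
depts.rank
60
60

Derivation:
After JOIN users (4 rows):
depts.code | depts.rank | depts.qty | users.kind | users.city | users.qty | users.id
Y2 | 60 | 7 | green | CHI | 7 | 5
Y2 | 60 | 7 | green | SF | 7 | 5
Z2 | 3 | 70 | gray | SEA | 70 | 5
Z1 | 9 | 3 | gray | DEN | 3 | 2
After WHERE (2 rows):
depts.code | depts.rank | depts.qty | users.kind | users.city | users.qty | users.id
Y2 | 60 | 7 | green | CHI | 7 | 5
Y2 | 60 | 7 | green | SF | 7 | 5
After SELECT (2 rows):
depts.rank
60
60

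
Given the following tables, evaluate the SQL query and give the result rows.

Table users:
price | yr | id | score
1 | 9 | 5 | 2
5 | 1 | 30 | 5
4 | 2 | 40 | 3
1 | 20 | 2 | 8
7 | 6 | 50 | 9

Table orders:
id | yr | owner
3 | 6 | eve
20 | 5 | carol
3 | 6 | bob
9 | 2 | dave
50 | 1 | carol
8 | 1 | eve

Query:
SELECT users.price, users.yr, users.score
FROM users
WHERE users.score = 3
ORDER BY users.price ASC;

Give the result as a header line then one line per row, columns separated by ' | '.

== RESULT ==
users.price | users.yr | users.score
4 | 2 | 3

Derivation:
After WHERE (1 rows):
users.price | users.yr | users.id | users.score
4 | 2 | 40 | 3
After SELECT (1 rows):
users.price | users.yr | users.score
4 | 2 | 3
After ORDER BY (1 rows):
users.price | users.yr | users.score
4 | 2 | 3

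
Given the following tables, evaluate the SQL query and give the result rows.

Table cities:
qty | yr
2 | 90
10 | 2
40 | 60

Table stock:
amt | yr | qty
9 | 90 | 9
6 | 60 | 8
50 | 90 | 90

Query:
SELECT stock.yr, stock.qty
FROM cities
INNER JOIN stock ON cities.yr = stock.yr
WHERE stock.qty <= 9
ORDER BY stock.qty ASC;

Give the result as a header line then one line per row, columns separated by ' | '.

== RESULT ==
stock.yr | stock.qty
60 | 8
90 | 9

Derivation:
After JOIN stock (3 rows):
cities.qty | cities.yr | stock.amt | stock.yr | stock.qty
2 | 90 | 9 | 90 | 9
2 | 90 | 50 | 90 | 90
40 | 60 | 6 | 60 | 8
After WHERE (2 rows):
cities.qty | cities.yr | stock.amt | stock.yr | stock.qty
2 | 90 | 9 | 90 | 9
40 | 60 | 6 | 60 | 8
After SELECT (2 rows):
stock.yr | stock.qty
90 | 9
60 | 8
After ORDER BY (2 rows):
stock.yr | stock.qty
60 | 8
90 | 9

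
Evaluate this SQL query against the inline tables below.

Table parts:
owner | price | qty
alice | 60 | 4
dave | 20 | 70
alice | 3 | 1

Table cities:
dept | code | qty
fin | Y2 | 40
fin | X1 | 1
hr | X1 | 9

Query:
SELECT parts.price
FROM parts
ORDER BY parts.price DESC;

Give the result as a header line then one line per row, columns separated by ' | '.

After SELECT (3 rows):
parts.price
60
20
3
After ORDER BY (3 rows):
parts.price
60
20
3

== RESULT ==
parts.price
60
20
3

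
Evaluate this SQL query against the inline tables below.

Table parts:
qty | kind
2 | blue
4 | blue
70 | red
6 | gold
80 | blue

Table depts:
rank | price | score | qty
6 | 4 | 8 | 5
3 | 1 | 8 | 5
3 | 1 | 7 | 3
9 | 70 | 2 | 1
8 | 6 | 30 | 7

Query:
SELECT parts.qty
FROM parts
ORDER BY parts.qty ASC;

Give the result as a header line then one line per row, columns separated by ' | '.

After SELECT (5 rows):
parts.qty
2
4
70
6
80
After ORDER BY (5 rows):
parts.qty
2
4
6
70
80

== RESULT ==
parts.qty
2
4
6
70
80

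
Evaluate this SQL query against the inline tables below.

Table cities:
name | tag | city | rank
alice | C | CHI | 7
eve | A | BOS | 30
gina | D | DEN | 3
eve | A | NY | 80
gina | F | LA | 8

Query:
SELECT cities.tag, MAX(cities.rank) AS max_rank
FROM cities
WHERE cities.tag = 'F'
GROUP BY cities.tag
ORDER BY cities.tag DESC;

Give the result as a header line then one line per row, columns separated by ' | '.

== RESULT ==
cities.tag | max_rank
F | 8

Derivation:
After WHERE (1 rows):
cities.name | cities.tag | cities.city | cities.rank
gina | F | LA | 8
After GROUP BY (1 rows):
cities.tag | max_rank
F | 8
After ORDER BY (1 rows):
cities.tag | max_rank
F | 8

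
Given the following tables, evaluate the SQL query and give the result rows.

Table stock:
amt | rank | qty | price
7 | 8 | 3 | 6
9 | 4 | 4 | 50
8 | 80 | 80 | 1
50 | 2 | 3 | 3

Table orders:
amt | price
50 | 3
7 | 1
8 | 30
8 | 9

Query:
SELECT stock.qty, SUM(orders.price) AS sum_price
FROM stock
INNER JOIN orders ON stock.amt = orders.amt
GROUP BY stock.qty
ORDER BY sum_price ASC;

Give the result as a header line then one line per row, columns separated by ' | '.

After JOIN orders (4 rows):
stock.amt | stock.rank | stock.qty | stock.price | orders.amt | orders.price
7 | 8 | 3 | 6 | 7 | 1
8 | 80 | 80 | 1 | 8 | 30
8 | 80 | 80 | 1 | 8 | 9
50 | 2 | 3 | 3 | 50 | 3
After GROUP BY (2 rows):
stock.qty | sum_price
3 | 4
80 | 39
After ORDER BY (2 rows):
stock.qty | sum_price
3 | 4
80 | 39

== RESULT ==
stock.qty | sum_price
3 | 4
80 | 39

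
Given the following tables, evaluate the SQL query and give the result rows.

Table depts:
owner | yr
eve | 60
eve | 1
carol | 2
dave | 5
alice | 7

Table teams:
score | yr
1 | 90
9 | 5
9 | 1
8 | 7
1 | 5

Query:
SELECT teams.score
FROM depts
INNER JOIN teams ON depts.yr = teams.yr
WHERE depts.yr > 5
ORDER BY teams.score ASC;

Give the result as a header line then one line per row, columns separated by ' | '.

After JOIN teams (4 rows):
depts.owner | depts.yr | teams.score | teams.yr
eve | 1 | 9 | 1
dave | 5 | 9 | 5
dave | 5 | 1 | 5
alice | 7 | 8 | 7
After WHERE (1 rows):
depts.owner | depts.yr | teams.score | teams.yr
alice | 7 | 8 | 7
After SELECT (1 rows):
teams.score
8
After ORDER BY (1 rows):
teams.score
8

== RESULT ==
teams.score
8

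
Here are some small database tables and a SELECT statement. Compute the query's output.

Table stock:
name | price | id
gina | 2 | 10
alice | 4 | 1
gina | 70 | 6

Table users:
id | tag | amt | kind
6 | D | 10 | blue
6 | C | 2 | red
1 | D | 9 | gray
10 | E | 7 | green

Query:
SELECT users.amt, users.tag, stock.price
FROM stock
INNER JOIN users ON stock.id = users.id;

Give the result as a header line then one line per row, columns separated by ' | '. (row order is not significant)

== RESULT ==
users.amt | users.tag | stock.price
7 | E | 2
9 | D | 4
10 | D | 70
2 | C | 70

Derivation:
After JOIN users (4 rows):
stock.name | stock.price | stock.id | users.id | users.tag | users.amt | users.kind
gina | 2 | 10 | 10 | E | 7 | green
alice | 4 | 1 | 1 | D | 9 | gray
gina | 70 | 6 | 6 | D | 10 | blue
gina | 70 | 6 | 6 | C | 2 | red
After SELECT (4 rows):
users.amt | users.tag | stock.price
7 | E | 2
9 | D | 4
10 | D | 70
2 | C | 70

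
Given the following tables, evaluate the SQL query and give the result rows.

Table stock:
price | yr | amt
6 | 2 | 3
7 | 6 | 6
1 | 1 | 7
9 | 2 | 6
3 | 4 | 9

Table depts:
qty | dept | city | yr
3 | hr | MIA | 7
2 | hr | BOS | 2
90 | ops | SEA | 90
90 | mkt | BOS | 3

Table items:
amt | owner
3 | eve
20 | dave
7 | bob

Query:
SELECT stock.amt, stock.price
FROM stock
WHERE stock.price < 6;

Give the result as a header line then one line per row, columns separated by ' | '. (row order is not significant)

After WHERE (2 rows):
stock.price | stock.yr | stock.amt
1 | 1 | 7
3 | 4 | 9
After SELECT (2 rows):
stock.amt | stock.price
7 | 1
9 | 3

== RESULT ==
stock.amt | stock.price
7 | 1
9 | 3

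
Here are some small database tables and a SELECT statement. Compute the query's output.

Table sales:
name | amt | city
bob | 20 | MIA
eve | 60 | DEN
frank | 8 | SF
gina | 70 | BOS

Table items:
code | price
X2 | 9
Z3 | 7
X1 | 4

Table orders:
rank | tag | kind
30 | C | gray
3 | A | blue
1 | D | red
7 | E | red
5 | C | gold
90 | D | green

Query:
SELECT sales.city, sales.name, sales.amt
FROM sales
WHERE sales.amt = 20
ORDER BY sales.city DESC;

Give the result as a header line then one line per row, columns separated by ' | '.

After WHERE (1 rows):
sales.name | sales.amt | sales.city
bob | 20 | MIA
After SELECT (1 rows):
sales.city | sales.name | sales.amt
MIA | bob | 20
After ORDER BY (1 rows):
sales.city | sales.name | sales.amt
MIA | bob | 20

== RESULT ==
sales.city | sales.name | sales.amt
MIA | bob | 20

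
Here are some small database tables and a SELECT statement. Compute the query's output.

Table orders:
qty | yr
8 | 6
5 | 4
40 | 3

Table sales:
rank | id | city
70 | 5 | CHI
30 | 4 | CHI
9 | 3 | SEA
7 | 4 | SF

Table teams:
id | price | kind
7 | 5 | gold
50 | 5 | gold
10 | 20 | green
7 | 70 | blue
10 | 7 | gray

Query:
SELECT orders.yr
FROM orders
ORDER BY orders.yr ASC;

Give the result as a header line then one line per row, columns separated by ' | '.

== RESULT ==
orders.yr
3
4
6

Derivation:
After SELECT (3 rows):
orders.yr
6
4
3
After ORDER BY (3 rows):
orders.yr
3
4
6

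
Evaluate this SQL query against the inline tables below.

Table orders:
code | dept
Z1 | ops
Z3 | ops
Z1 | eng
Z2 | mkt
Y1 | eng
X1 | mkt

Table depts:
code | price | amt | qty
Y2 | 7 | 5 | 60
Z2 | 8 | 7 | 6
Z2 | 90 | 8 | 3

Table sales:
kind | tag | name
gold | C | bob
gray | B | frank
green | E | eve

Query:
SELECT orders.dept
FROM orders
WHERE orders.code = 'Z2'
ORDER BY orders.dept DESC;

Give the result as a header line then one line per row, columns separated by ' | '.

== RESULT ==
orders.dept
mkt

Derivation:
After WHERE (1 rows):
orders.code | orders.dept
Z2 | mkt
After SELECT (1 rows):
orders.dept
mkt
After ORDER BY (1 rows):
orders.dept
mkt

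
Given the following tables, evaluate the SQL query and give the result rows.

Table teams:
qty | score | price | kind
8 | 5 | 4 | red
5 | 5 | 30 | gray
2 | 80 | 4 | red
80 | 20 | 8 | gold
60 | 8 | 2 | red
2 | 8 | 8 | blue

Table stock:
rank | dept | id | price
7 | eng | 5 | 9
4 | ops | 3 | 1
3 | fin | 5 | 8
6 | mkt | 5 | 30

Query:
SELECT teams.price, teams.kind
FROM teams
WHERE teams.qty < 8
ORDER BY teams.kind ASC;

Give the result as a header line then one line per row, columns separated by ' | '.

After WHERE (3 rows):
teams.qty | teams.score | teams.price | teams.kind
5 | 5 | 30 | gray
2 | 80 | 4 | red
2 | 8 | 8 | blue
After SELECT (3 rows):
teams.price | teams.kind
30 | gray
4 | red
8 | blue
After ORDER BY (3 rows):
teams.price | teams.kind
8 | blue
30 | gray
4 | red

== RESULT ==
teams.price | teams.kind
8 | blue
30 | gray
4 | red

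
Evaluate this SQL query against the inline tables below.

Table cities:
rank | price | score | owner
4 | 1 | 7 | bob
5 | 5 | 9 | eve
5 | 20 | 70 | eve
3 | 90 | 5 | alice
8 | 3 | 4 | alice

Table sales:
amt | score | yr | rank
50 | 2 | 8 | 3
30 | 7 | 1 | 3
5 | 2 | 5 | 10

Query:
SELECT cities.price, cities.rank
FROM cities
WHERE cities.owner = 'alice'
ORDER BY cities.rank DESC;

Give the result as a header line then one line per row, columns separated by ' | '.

== RESULT ==
cities.price | cities.rank
3 | 8
90 | 3

Derivation:
After WHERE (2 rows):
cities.rank | cities.price | cities.score | cities.owner
3 | 90 | 5 | alice
8 | 3 | 4 | alice
After SELECT (2 rows):
cities.price | cities.rank
90 | 3
3 | 8
After ORDER BY (2 rows):
cities.price | cities.rank
3 | 8
90 | 3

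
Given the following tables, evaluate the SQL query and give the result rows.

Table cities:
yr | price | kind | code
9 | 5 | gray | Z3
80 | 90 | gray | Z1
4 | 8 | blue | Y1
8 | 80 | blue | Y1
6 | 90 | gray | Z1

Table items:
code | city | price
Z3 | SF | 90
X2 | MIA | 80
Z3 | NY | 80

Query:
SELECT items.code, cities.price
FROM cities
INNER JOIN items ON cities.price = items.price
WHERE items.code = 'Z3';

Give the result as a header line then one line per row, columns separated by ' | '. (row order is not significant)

== RESULT ==
items.code | cities.price
Z3 | 90
Z3 | 80
Z3 | 90

Derivation:
After JOIN items (4 rows):
cities.yr | cities.price | cities.kind | cities.code | items.code | items.city | items.price
80 | 90 | gray | Z1 | Z3 | SF | 90
8 | 80 | blue | Y1 | X2 | MIA | 80
8 | 80 | blue | Y1 | Z3 | NY | 80
6 | 90 | gray | Z1 | Z3 | SF | 90
After WHERE (3 rows):
cities.yr | cities.price | cities.kind | cities.code | items.code | items.city | items.price
80 | 90 | gray | Z1 | Z3 | SF | 90
8 | 80 | blue | Y1 | Z3 | NY | 80
6 | 90 | gray | Z1 | Z3 | SF | 90
After SELECT (3 rows):
items.code | cities.price
Z3 | 90
Z3 | 80
Z3 | 90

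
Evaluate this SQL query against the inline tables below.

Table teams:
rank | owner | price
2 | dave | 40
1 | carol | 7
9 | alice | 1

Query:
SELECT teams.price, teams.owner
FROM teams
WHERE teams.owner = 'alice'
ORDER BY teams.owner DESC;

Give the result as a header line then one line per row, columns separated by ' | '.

After WHERE (1 rows):
teams.rank | teams.owner | teams.price
9 | alice | 1
After SELECT (1 rows):
teams.price | teams.owner
1 | alice
After ORDER BY (1 rows):
teams.price | teams.owner
1 | alice

== RESULT ==
teams.price | teams.owner
1 | alice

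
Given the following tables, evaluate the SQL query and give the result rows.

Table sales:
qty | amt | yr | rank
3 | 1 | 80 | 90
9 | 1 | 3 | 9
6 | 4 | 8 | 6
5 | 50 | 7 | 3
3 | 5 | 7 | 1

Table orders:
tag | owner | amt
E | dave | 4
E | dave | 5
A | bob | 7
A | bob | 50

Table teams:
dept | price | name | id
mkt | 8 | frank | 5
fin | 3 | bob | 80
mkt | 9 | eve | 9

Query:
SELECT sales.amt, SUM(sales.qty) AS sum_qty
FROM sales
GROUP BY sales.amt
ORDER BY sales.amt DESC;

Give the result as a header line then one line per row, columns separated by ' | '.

== RESULT ==
sales.amt | sum_qty
50 | 5
5 | 3
4 | 6
1 | 12

Derivation:
After GROUP BY (4 rows):
sales.amt | sum_qty
1 | 12
4 | 6
50 | 5
5 | 3
After ORDER BY (4 rows):
sales.amt | sum_qty
50 | 5
5 | 3
4 | 6
1 | 12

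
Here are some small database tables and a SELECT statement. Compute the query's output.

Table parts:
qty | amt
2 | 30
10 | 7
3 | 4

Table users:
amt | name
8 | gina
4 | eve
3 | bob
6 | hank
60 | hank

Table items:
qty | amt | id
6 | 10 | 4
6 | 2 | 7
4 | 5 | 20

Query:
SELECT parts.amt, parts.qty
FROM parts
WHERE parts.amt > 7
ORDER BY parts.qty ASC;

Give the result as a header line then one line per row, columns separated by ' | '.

== RESULT ==
parts.amt | parts.qty
30 | 2

Derivation:
After WHERE (1 rows):
parts.qty | parts.amt
2 | 30
After SELECT (1 rows):
parts.amt | parts.qty
30 | 2
After ORDER BY (1 rows):
parts.amt | parts.qty
30 | 2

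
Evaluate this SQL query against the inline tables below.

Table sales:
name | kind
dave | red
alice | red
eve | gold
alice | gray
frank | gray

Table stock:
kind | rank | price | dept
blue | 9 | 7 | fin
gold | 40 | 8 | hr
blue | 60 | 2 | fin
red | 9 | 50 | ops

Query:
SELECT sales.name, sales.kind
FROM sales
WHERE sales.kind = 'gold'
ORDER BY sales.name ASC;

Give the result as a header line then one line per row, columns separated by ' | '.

== RESULT ==
sales.name | sales.kind
eve | gold

Derivation:
After WHERE (1 rows):
sales.name | sales.kind
eve | gold
After SELECT (1 rows):
sales.name | sales.kind
eve | gold
After ORDER BY (1 rows):
sales.name | sales.kind
eve | gold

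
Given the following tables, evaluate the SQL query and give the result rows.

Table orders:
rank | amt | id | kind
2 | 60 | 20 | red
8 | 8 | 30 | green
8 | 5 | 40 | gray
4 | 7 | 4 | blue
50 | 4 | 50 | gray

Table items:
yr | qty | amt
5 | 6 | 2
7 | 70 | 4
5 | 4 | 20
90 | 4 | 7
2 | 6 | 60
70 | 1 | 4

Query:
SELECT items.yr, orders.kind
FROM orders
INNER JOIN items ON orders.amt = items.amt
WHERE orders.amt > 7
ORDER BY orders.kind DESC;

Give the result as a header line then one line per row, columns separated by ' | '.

== RESULT ==
items.yr | orders.kind
2 | red

Derivation:
After JOIN items (4 rows):
orders.rank | orders.amt | orders.id | orders.kind | items.yr | items.qty | items.amt
2 | 60 | 20 | red | 2 | 6 | 60
4 | 7 | 4 | blue | 90 | 4 | 7
50 | 4 | 50 | gray | 7 | 70 | 4
50 | 4 | 50 | gray | 70 | 1 | 4
After WHERE (1 rows):
orders.rank | orders.amt | orders.id | orders.kind | items.yr | items.qty | items.amt
2 | 60 | 20 | red | 2 | 6 | 60
After SELECT (1 rows):
items.yr | orders.kind
2 | red
After ORDER BY (1 rows):
items.yr | orders.kind
2 | red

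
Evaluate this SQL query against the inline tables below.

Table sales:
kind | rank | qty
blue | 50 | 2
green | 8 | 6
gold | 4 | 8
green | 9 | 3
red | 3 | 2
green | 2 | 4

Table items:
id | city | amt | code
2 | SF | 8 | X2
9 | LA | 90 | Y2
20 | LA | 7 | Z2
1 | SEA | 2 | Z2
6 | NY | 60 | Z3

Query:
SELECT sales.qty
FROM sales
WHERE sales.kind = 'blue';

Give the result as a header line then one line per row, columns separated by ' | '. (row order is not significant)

After WHERE (1 rows):
sales.kind | sales.rank | sales.qty
blue | 50 | 2
After SELECT (1 rows):
sales.qty
2

== RESULT ==
sales.qty
2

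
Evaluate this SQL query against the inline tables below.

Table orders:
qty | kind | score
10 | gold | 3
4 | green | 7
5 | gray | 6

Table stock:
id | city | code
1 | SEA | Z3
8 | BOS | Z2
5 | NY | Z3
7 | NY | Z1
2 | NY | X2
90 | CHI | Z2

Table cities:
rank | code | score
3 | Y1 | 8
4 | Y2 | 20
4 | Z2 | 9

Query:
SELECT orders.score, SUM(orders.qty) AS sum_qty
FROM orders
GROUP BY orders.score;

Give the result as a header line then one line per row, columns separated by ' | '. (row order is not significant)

== RESULT ==
orders.score | sum_qty
3 | 10
7 | 4
6 | 5

Derivation:
After GROUP BY (3 rows):
orders.score | sum_qty
3 | 10
7 | 4
6 | 5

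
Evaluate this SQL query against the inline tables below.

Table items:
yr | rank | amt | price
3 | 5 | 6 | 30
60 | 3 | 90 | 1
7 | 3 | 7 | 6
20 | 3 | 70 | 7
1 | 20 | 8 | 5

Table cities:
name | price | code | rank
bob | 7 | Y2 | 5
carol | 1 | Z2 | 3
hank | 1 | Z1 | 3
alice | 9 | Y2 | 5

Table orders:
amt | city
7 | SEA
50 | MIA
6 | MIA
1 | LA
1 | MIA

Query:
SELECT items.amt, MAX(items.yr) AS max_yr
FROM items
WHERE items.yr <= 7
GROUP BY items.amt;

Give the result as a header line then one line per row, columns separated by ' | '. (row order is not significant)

After WHERE (3 rows):
items.yr | items.rank | items.amt | items.price
3 | 5 | 6 | 30
7 | 3 | 7 | 6
1 | 20 | 8 | 5
After GROUP BY (3 rows):
items.amt | max_yr
6 | 3
7 | 7
8 | 1

== RESULT ==
items.amt | max_yr
6 | 3
7 | 7
8 | 1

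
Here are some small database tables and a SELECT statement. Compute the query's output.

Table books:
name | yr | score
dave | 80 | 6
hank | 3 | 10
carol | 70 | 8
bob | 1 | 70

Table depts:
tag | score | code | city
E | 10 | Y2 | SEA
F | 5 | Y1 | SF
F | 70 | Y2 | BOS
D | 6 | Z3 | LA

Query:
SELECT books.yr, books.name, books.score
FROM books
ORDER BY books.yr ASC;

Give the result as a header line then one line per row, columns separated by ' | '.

== RESULT ==
books.yr | books.name | books.score
1 | bob | 70
3 | hank | 10
70 | carol | 8
80 | dave | 6

Derivation:
After SELECT (4 rows):
books.yr | books.name | books.score
80 | dave | 6
3 | hank | 10
70 | carol | 8
1 | bob | 70
After ORDER BY (4 rows):
books.yr | books.name | books.score
1 | bob | 70
3 | hank | 10
70 | carol | 8
80 | dave | 6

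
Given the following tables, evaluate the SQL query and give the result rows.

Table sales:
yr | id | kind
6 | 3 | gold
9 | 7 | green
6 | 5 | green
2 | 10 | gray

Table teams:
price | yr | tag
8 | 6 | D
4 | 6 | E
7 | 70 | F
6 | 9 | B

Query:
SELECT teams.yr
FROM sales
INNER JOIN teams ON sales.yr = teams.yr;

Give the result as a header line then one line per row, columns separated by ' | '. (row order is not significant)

== RESULT ==
teams.yr
6
6
9
6
6

Derivation:
After JOIN teams (5 rows):
sales.yr | sales.id | sales.kind | teams.price | teams.yr | teams.tag
6 | 3 | gold | 8 | 6 | D
6 | 3 | gold | 4 | 6 | E
9 | 7 | green | 6 | 9 | B
6 | 5 | green | 8 | 6 | D
6 | 5 | green | 4 | 6 | E
After SELECT (5 rows):
teams.yr
6
6
9
6
6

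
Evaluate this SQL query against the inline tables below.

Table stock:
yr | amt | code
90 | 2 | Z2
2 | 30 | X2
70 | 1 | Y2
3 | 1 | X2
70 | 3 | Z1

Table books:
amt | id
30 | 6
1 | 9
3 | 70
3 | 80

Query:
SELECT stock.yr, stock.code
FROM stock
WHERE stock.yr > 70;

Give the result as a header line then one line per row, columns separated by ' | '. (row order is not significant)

== RESULT ==
stock.yr | stock.code
90 | Z2

Derivation:
After WHERE (1 rows):
stock.yr | stock.amt | stock.code
90 | 2 | Z2
After SELECT (1 rows):
stock.yr | stock.code
90 | Z2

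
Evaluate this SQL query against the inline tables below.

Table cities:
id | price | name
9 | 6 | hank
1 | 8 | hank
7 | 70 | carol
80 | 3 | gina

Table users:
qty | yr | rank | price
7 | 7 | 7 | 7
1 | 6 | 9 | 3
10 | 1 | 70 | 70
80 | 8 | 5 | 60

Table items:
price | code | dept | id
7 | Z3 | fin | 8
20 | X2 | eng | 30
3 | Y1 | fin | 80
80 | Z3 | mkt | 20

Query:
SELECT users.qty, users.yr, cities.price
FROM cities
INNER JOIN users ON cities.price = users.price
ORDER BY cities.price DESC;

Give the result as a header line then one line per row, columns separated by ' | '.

After JOIN users (2 rows):
cities.id | cities.price | cities.name | users.qty | users.yr | users.rank | users.price
7 | 70 | carol | 10 | 1 | 70 | 70
80 | 3 | gina | 1 | 6 | 9 | 3
After SELECT (2 rows):
users.qty | users.yr | cities.price
10 | 1 | 70
1 | 6 | 3
After ORDER BY (2 rows):
users.qty | users.yr | cities.price
10 | 1 | 70
1 | 6 | 3

== RESULT ==
users.qty | users.yr | cities.price
10 | 1 | 70
1 | 6 | 3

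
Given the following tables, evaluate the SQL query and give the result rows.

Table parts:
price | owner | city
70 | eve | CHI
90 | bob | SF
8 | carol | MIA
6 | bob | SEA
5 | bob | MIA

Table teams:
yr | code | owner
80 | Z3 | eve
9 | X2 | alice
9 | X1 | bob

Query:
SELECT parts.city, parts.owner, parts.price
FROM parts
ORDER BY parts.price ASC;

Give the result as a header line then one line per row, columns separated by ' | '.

== RESULT ==
parts.city | parts.owner | parts.price
MIA | bob | 5
SEA | bob | 6
MIA | carol | 8
CHI | eve | 70
SF | bob | 90

Derivation:
After SELECT (5 rows):
parts.city | parts.owner | parts.price
CHI | eve | 70
SF | bob | 90
MIA | carol | 8
SEA | bob | 6
MIA | bob | 5
After ORDER BY (5 rows):
parts.city | parts.owner | parts.price
MIA | bob | 5
SEA | bob | 6
MIA | carol | 8
CHI | eve | 70
SF | bob | 90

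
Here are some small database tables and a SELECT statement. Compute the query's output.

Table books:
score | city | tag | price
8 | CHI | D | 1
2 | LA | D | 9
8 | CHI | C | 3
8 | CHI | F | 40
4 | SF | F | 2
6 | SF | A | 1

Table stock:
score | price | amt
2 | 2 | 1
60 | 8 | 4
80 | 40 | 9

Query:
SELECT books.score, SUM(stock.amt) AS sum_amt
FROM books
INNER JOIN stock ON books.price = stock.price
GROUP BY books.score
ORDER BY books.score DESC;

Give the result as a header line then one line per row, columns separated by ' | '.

== RESULT ==
books.score | sum_amt
8 | 9
4 | 1

Derivation:
After JOIN stock (2 rows):
books.score | books.city | books.tag | books.price | stock.score | stock.price | stock.amt
8 | CHI | F | 40 | 80 | 40 | 9
4 | SF | F | 2 | 2 | 2 | 1
After GROUP BY (2 rows):
books.score | sum_amt
8 | 9
4 | 1
After ORDER BY (2 rows):
books.score | sum_amt
8 | 9
4 | 1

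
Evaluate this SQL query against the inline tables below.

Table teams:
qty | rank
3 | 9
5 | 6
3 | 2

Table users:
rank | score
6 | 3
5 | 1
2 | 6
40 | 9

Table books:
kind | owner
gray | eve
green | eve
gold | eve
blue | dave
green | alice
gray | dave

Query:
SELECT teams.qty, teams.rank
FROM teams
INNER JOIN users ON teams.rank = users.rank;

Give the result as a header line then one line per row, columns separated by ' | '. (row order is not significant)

After JOIN users (2 rows):
teams.qty | teams.rank | users.rank | users.score
5 | 6 | 6 | 3
3 | 2 | 2 | 6
After SELECT (2 rows):
teams.qty | teams.rank
5 | 6
3 | 2

== RESULT ==
teams.qty | teams.rank
5 | 6
3 | 2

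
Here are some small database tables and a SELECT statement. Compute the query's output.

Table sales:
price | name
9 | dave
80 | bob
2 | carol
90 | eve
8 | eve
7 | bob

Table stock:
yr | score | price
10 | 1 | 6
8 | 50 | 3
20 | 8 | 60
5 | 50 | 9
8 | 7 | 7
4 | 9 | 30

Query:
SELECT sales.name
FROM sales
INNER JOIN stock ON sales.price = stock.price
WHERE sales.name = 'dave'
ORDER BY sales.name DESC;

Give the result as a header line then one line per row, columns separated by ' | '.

== RESULT ==
sales.name
dave

Derivation:
After JOIN stock (2 rows):
sales.price | sales.name | stock.yr | stock.score | stock.price
9 | dave | 5 | 50 | 9
7 | bob | 8 | 7 | 7
After WHERE (1 rows):
sales.price | sales.name | stock.yr | stock.score | stock.price
9 | dave | 5 | 50 | 9
After SELECT (1 rows):
sales.name
dave
After ORDER BY (1 rows):
sales.name
dave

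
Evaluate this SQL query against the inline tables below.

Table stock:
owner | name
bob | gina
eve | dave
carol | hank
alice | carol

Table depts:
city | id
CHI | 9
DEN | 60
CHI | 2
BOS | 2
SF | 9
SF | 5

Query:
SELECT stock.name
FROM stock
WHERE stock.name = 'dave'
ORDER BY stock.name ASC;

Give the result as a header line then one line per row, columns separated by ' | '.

== RESULT ==
stock.name
dave

Derivation:
After WHERE (1 rows):
stock.owner | stock.name
eve | dave
After SELECT (1 rows):
stock.name
dave
After ORDER BY (1 rows):
stock.name
dave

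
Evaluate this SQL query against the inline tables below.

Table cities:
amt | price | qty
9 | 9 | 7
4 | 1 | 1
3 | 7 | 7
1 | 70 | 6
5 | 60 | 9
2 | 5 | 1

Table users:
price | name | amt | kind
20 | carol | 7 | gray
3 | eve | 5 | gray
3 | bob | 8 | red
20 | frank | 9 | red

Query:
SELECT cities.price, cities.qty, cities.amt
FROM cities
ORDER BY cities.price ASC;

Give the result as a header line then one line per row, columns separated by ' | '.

== RESULT ==
cities.price | cities.qty | cities.amt
1 | 1 | 4
5 | 1 | 2
7 | 7 | 3
9 | 7 | 9
60 | 9 | 5
70 | 6 | 1

Derivation:
After SELECT (6 rows):
cities.price | cities.qty | cities.amt
9 | 7 | 9
1 | 1 | 4
7 | 7 | 3
70 | 6 | 1
60 | 9 | 5
5 | 1 | 2
After ORDER BY (6 rows):
cities.price | cities.qty | cities.amt
1 | 1 | 4
5 | 1 | 2
7 | 7 | 3
9 | 7 | 9
60 | 9 | 5
70 | 6 | 1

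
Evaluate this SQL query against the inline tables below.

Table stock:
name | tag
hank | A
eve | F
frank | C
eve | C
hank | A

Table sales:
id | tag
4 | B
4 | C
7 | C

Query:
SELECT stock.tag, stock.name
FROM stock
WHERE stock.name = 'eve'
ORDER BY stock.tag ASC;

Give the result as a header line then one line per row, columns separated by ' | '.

After WHERE (2 rows):
stock.name | stock.tag
eve | F
eve | C
After SELECT (2 rows):
stock.tag | stock.name
F | eve
C | eve
After ORDER BY (2 rows):
stock.tag | stock.name
C | eve
F | eve

== RESULT ==
stock.tag | stock.name
C | eve
F | eve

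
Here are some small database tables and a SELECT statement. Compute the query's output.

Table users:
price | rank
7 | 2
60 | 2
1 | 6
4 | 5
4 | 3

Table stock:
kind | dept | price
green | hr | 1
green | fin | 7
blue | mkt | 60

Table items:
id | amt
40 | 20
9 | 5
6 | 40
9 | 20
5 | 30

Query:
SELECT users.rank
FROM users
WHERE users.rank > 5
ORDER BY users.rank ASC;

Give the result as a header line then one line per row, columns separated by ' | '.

After WHERE (1 rows):
users.price | users.rank
1 | 6
After SELECT (1 rows):
users.rank
6
After ORDER BY (1 rows):
users.rank
6

== RESULT ==
users.rank
6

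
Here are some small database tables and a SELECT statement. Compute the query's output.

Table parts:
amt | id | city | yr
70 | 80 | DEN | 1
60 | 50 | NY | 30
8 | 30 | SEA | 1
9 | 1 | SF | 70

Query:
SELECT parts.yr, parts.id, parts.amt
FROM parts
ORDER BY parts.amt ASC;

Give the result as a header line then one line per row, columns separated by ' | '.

After SELECT (4 rows):
parts.yr | parts.id | parts.amt
1 | 80 | 70
30 | 50 | 60
1 | 30 | 8
70 | 1 | 9
After ORDER BY (4 rows):
parts.yr | parts.id | parts.amt
1 | 30 | 8
70 | 1 | 9
30 | 50 | 60
1 | 80 | 70

== RESULT ==
parts.yr | parts.id | parts.amt
1 | 30 | 8
70 | 1 | 9
30 | 50 | 60
1 | 80 | 70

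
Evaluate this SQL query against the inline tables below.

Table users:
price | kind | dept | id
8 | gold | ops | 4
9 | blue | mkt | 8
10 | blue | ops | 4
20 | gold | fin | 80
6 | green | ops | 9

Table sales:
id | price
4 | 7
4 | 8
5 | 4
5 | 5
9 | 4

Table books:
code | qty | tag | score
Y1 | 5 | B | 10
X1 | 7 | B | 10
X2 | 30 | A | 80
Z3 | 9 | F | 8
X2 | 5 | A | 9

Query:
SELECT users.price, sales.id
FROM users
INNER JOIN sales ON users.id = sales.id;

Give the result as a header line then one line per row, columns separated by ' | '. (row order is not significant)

== RESULT ==
users.price | sales.id
8 | 4
8 | 4
10 | 4
10 | 4
6 | 9

Derivation:
After JOIN sales (5 rows):
users.price | users.kind | users.dept | users.id | sales.id | sales.price
8 | gold | ops | 4 | 4 | 7
8 | gold | ops | 4 | 4 | 8
10 | blue | ops | 4 | 4 | 7
10 | blue | ops | 4 | 4 | 8
6 | green | ops | 9 | 9 | 4
After SELECT (5 rows):
users.price | sales.id
8 | 4
8 | 4
10 | 4
10 | 4
6 | 9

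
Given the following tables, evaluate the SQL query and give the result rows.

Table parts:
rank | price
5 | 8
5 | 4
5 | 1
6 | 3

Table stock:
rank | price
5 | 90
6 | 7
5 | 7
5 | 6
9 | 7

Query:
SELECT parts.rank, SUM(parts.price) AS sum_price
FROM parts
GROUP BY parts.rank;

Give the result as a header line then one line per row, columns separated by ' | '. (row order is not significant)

== RESULT ==
parts.rank | sum_price
5 | 13
6 | 3

Derivation:
After GROUP BY (2 rows):
parts.rank | sum_price
5 | 13
6 | 3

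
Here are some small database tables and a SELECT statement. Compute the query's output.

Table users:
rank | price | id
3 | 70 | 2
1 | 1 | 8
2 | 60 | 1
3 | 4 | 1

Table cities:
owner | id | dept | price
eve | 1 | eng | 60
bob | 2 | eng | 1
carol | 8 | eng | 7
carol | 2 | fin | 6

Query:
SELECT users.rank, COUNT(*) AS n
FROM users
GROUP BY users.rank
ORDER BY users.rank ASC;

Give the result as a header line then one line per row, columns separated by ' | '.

After GROUP BY (3 rows):
users.rank | n
3 | 2
1 | 1
2 | 1
After ORDER BY (3 rows):
users.rank | n
1 | 1
2 | 1
3 | 2

== RESULT ==
users.rank | n
1 | 1
2 | 1
3 | 2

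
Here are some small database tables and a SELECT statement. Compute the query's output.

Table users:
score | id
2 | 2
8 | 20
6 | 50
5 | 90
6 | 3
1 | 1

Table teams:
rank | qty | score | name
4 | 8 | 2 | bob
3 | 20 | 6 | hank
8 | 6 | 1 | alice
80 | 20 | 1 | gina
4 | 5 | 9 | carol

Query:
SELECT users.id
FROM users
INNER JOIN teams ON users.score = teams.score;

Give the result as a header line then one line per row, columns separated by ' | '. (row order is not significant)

== RESULT ==
users.id
2
50
3
1
1

Derivation:
After JOIN teams (5 rows):
users.score | users.id | teams.rank | teams.qty | teams.score | teams.name
2 | 2 | 4 | 8 | 2 | bob
6 | 50 | 3 | 20 | 6 | hank
6 | 3 | 3 | 20 | 6 | hank
1 | 1 | 8 | 6 | 1 | alice
1 | 1 | 80 | 20 | 1 | gina
After SELECT (5 rows):
users.id
2
50
3
1
1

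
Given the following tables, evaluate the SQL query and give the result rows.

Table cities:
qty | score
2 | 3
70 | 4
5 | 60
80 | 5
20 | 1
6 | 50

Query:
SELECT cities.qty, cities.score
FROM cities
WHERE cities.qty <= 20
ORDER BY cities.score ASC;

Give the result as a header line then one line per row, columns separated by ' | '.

== RESULT ==
cities.qty | cities.score
20 | 1
2 | 3
6 | 50
5 | 60

Derivation:
After WHERE (4 rows):
cities.qty | cities.score
2 | 3
5 | 60
20 | 1
6 | 50
After SELECT (4 rows):
cities.qty | cities.score
2 | 3
5 | 60
20 | 1
6 | 50
After ORDER BY (4 rows):
cities.qty | cities.score
20 | 1
2 | 3
6 | 50
5 | 60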